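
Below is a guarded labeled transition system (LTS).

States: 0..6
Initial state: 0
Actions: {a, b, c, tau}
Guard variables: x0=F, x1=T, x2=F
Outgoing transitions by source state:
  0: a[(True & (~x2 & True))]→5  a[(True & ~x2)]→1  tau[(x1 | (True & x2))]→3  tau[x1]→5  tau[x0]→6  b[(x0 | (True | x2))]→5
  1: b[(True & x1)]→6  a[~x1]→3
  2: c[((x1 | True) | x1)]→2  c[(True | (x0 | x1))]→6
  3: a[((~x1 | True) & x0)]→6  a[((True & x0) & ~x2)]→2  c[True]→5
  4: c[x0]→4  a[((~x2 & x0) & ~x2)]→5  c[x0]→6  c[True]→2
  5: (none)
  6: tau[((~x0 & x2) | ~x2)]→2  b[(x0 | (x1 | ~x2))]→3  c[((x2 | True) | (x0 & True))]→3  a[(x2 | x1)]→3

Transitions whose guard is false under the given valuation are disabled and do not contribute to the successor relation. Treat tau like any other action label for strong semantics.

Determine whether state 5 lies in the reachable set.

14 transition(s) survive guard evaluation.
depth 0: {0}
depth 1: {1,3,5}  cumulative {0,1,3,5}
depth 2: {6}  cumulative {0,1,3,5,6}
depth 3: {2}  cumulative {0,1,2,3,5,6}
Reachable = {0,1,2,3,5,6}
witness 5: a

Answer: REACHABLE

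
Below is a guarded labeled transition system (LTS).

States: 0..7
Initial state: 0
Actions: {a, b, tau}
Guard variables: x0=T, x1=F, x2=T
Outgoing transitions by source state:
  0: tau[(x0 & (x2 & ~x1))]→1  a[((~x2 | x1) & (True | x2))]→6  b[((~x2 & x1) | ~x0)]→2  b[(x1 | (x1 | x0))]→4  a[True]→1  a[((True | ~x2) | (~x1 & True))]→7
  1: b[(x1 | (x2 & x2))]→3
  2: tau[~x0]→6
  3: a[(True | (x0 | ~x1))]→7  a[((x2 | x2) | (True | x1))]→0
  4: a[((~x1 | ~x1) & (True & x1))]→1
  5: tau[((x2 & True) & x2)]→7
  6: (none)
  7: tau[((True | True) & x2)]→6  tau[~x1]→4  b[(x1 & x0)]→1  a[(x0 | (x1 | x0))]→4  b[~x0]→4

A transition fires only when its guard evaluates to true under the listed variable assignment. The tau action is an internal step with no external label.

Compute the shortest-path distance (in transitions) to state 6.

Layered search for 6:
  L0 = {0}
  L1 = {1,4,7}
  L2 = {3,6}
first hit 6 at d=2 via a·tau

Answer: 2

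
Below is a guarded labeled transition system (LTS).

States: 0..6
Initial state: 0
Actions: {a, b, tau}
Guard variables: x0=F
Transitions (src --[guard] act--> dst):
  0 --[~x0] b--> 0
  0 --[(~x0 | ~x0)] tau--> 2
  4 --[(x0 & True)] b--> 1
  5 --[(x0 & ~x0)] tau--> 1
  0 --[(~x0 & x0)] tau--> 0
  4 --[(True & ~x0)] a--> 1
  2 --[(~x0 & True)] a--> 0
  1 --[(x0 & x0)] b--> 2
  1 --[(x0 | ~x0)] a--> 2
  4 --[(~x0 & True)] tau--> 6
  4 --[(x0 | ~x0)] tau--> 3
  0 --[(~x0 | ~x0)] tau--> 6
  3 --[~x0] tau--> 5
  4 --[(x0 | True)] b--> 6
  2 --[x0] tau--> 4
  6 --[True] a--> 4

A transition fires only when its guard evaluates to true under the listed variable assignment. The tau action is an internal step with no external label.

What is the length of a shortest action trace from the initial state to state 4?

Breadth-first toward 4:
  Layer 0: {0}
  Layer 1: {2,6}
  Layer 2: {4}
depth(4)=2, e.g. tau·a

Answer: 2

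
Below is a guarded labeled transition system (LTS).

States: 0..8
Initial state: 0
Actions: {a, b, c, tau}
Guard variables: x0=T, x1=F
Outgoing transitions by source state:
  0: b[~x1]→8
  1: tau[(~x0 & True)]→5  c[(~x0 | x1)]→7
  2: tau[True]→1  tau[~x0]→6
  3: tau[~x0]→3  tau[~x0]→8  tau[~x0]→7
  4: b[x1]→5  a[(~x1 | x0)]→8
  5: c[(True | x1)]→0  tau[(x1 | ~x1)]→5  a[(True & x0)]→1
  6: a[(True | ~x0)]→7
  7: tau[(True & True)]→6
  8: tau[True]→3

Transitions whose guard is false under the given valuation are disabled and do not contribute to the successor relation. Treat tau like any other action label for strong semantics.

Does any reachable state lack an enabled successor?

Answer: DEADLOCK at state 3

Trace:
R = {0,3,8}
  0: b→8  [1 exit(s)]
  3: ∅  [STUCK]
  8: tau→3  [1 exit(s)]
trace reaching 3: b·tau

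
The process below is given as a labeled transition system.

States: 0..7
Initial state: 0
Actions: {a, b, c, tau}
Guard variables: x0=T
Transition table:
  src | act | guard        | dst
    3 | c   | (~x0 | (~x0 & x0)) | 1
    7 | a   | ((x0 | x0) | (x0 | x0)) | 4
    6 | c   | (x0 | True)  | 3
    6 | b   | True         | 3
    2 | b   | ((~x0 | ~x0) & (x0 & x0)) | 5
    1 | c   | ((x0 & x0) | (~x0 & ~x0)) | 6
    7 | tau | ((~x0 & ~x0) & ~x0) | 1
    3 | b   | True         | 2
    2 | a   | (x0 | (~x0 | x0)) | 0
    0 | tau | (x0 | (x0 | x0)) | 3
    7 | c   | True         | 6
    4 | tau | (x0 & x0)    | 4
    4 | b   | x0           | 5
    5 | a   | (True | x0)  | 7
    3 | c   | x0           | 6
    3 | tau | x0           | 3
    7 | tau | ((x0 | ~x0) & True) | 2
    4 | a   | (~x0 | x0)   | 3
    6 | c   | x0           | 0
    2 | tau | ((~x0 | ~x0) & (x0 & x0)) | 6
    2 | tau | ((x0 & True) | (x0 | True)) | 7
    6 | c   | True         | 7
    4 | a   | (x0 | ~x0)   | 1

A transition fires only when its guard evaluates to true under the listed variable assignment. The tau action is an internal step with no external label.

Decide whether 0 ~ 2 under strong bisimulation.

Compute ~ classes (split until stable):
  π0 = {{0,1,2,3,4,5,6,7}}
  π1 = {{0},{1},{2},{3},{4},{5},{6},{7}}
8 equivalence class(es) (converged in 2)
[0]={0}  [2]={2}

Answer: NOT BISIMILAR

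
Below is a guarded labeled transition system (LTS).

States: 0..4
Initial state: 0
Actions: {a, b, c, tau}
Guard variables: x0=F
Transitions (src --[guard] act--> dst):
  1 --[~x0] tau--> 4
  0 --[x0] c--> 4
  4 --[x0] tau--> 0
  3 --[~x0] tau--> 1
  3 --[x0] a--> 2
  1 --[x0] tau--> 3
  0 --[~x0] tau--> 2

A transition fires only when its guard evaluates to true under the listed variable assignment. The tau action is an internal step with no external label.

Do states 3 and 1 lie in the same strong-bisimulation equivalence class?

Bisimulation quotient by refinement:
  round 0: {{0,1,2,3,4}}
  round 1: {{0,1,3},{2,4}}
  round 2: {{0,1},{2,4},{3}}
Fixed point at round 3; 3 class(es).
class of 3: {3}; class of 1: {0,1}

Answer: NOT BISIMILAR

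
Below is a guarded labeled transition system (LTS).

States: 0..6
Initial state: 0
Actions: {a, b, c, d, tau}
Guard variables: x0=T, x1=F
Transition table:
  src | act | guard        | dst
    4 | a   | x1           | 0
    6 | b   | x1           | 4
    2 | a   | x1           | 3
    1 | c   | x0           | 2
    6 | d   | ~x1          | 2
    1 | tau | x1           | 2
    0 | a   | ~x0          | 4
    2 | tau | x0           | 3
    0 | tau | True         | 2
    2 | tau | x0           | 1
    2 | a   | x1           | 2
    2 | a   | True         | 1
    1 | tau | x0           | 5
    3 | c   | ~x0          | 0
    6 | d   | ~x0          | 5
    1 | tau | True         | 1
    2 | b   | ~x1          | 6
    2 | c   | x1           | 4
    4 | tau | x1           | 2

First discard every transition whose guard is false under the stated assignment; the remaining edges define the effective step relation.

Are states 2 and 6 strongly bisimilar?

Answer: NOT BISIMILAR

Analysis:
Refine partition for ~:
  π0 = {{0,1,2,3,4,5,6}}
  π1 = {{0},{1},{2},{3,4,5},{6}}
Fixed point at round 2; 5 class(es).
class of 2: {2}; class of 6: {6}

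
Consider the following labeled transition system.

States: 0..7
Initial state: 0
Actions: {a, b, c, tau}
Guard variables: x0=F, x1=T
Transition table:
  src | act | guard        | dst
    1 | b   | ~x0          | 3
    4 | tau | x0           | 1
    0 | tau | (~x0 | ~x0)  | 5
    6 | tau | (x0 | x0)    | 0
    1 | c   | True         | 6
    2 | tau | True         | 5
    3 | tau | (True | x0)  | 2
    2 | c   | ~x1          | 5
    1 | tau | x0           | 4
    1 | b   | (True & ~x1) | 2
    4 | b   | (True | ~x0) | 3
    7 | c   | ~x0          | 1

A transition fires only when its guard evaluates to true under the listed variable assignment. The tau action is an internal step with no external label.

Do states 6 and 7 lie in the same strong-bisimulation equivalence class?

Bisimulation quotient by refinement:
  round 0: {{0,1,2,3,4,5,6,7}}
  round 1: {{0,2,3},{1},{4},{5,6},{7}}
  round 2: {{0,2},{1},{3},{4},{5,6},{7}}
6 equivalence class(es) (converged in 3)
class of 6: {5,6}; class of 7: {7}

Answer: NOT BISIMILAR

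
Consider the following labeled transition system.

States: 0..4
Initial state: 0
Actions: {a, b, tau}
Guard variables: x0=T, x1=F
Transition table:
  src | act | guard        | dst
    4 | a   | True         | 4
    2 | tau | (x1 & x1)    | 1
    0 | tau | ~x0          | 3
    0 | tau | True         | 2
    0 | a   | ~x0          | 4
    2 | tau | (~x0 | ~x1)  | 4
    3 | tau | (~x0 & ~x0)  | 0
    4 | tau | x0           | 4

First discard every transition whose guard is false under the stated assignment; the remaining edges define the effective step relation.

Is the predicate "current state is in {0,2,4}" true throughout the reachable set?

Answer: INVARIANT HOLDS

Trace:
Inv-set: {0,2,4}
Reach set: {0,2,4}
  0: safe
  2: safe
  4: safe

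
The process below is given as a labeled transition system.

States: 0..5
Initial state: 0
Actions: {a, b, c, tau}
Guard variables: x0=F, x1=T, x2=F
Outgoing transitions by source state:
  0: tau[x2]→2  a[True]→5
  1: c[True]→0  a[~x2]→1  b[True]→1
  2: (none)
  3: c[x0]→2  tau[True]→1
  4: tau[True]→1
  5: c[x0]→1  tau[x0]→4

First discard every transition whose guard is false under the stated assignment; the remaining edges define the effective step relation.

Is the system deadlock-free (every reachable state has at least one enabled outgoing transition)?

R = {0,5}
  0: a→5  [1 out]
  5: ∅  [no exit]
Path to 5: a

Answer: DEADLOCK at state 5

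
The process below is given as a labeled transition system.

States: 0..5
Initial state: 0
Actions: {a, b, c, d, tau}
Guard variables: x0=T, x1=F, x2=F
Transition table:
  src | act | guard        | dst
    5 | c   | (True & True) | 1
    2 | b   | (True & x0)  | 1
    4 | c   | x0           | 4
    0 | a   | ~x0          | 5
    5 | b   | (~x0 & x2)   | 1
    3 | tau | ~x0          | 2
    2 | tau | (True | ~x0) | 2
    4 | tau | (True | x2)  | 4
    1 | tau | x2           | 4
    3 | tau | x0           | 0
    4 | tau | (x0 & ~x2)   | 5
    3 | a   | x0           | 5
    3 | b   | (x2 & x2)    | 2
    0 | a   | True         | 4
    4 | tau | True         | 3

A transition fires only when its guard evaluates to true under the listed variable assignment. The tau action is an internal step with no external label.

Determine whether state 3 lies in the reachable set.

Answer: REACHABLE

Trace:
10 transition(s) survive guard evaluation.
Layer 0: {0}
Layer 1: {4}  now seen {0,4}
Layer 2: {3,5}  now seen {0,3,4,5}
Layer 3: {1}  now seen {0,1,3,4,5}
Reachable = {0,1,3,4,5}
trace reaching 3: a·tau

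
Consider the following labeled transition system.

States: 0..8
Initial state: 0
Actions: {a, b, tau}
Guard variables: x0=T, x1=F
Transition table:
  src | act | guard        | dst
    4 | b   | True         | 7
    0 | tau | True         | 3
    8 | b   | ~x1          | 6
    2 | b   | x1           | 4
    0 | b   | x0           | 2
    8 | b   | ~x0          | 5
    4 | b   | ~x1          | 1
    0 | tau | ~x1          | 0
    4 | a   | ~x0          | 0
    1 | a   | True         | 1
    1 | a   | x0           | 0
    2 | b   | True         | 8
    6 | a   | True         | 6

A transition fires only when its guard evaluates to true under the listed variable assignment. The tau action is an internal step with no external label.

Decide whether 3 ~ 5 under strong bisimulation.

Refine partition for ~:
  π0 = {{0,1,2,3,4,5,6,7,8}}
  π1 = {{0},{1,6},{2,4,8},{3,5,7}}
  π2 = {{0},{1},{2},{3,5,7},{4},{6},{8}}
Fixed point at round 3; 7 class(es).
[3]={3,5,7}  [5]={3,5,7}

Answer: BISIMILAR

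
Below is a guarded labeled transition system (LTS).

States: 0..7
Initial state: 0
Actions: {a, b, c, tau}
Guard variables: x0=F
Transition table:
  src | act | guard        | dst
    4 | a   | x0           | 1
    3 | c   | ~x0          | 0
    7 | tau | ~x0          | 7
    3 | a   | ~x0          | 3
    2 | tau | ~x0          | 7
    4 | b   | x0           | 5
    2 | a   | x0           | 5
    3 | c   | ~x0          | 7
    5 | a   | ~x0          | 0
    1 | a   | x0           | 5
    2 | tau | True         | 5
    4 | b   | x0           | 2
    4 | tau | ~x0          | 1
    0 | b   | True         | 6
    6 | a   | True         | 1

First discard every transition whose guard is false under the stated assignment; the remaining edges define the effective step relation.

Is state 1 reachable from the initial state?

Answer: REACHABLE

Analysis:
10 transition(s) survive guard evaluation.
L0 = {0}
L1 = {6}  total {0,6}
L2 = {1}  total {0,1,6}
Reachable = {0,1,6}
witness 1: b·a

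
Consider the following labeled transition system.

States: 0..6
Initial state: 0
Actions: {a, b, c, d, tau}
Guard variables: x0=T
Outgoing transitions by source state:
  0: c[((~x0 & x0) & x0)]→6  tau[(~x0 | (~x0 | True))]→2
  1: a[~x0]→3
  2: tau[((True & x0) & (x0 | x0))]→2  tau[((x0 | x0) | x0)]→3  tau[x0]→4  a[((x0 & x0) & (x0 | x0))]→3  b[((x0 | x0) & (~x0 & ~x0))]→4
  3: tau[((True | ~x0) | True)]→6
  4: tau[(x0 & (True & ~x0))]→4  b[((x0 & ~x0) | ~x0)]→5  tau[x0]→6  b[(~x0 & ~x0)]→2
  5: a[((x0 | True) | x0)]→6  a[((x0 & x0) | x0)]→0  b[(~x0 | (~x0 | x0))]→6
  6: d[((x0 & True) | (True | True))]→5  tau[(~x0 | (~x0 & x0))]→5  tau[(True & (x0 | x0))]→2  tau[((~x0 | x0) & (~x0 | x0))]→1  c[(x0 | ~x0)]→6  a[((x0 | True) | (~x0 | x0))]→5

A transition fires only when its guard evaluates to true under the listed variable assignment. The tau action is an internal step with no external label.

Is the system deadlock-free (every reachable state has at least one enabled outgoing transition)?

Answer: DEADLOCK at state 1

Analysis:
Reach set: {0,1,2,3,4,5,6}
  0: tau→2  [deg 1]
  1: ∅  [STUCK]
  2: a→3  tau→2  tau→3  tau→4  [deg 4]
  3: tau→6  [deg 1]
  4: tau→6  [deg 1]
  5: a→0  a→6  b→6  [deg 3]
  6: a→5  c→6  d→5  tau→1  tau→2  [deg 5]
Path to 1: tau·tau·tau·tau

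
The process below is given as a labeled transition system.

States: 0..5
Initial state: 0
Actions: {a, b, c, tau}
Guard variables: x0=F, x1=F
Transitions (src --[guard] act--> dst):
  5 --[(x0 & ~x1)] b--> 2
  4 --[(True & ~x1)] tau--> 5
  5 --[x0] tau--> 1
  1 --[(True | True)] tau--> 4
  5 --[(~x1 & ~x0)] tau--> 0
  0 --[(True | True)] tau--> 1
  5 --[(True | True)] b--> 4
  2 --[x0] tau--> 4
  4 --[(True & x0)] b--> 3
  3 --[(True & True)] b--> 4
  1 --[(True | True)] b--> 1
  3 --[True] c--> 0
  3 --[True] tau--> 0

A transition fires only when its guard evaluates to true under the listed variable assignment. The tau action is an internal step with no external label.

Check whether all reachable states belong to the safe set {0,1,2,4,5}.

Answer: INVARIANT HOLDS

Analysis:
Inv-set: {0,1,2,4,5}
Reachable = {0,1,4,5}
  0: ok
  1: ok
  4: ok
  5: ok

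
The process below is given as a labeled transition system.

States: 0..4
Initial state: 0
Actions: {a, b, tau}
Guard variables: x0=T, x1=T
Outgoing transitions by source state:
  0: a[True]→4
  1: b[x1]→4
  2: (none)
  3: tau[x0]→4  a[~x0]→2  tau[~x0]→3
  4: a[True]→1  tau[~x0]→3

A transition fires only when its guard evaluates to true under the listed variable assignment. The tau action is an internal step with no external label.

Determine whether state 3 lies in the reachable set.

Answer: UNREACHABLE

Analysis:
4 transition(s) survive guard evaluation.
Layer 0: {0}
Layer 1: {4}  now seen {0,4}
Layer 2: {1}  now seen {0,1,4}
Reachable = {0,1,4}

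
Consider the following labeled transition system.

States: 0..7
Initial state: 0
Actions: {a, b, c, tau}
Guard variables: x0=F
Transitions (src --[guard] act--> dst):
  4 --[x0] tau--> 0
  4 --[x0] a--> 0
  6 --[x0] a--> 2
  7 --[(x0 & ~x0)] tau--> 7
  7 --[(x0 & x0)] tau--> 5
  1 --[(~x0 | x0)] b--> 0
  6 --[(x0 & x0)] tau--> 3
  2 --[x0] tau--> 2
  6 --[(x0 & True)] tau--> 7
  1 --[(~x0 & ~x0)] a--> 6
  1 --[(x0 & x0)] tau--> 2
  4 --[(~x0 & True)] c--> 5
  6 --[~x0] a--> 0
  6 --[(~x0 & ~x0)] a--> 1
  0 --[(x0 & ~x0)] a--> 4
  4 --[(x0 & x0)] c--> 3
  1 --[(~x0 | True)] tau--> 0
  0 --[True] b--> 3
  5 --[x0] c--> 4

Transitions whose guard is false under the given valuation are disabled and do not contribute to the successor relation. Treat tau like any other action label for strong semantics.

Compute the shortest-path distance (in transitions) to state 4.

Answer: UNREACHABLE

Analysis:
Breadth-first toward 4:
  depth 0: {0}
  depth 1: {3}
4 never appears.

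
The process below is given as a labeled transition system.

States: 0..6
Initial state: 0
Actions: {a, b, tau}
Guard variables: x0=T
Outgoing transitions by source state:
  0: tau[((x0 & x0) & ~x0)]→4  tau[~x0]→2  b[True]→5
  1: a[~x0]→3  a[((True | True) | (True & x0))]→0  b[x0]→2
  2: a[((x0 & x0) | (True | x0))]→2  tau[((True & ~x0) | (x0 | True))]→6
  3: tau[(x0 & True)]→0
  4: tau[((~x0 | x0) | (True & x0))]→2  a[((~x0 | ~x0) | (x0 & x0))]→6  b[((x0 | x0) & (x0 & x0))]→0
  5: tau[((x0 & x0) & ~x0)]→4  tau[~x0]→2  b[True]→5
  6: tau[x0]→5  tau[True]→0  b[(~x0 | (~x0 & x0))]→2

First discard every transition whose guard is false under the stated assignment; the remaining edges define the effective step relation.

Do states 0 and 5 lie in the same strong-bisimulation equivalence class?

Bisimulation quotient by refinement:
  P[0] = {{0,1,2,3,4,5,6}}
  P[1] = {{0,5},{1},{2},{3,6},{4}}
Fixed point at round 2; 5 class(es).
0∈{0,5}, 5∈{0,5}

Answer: BISIMILAR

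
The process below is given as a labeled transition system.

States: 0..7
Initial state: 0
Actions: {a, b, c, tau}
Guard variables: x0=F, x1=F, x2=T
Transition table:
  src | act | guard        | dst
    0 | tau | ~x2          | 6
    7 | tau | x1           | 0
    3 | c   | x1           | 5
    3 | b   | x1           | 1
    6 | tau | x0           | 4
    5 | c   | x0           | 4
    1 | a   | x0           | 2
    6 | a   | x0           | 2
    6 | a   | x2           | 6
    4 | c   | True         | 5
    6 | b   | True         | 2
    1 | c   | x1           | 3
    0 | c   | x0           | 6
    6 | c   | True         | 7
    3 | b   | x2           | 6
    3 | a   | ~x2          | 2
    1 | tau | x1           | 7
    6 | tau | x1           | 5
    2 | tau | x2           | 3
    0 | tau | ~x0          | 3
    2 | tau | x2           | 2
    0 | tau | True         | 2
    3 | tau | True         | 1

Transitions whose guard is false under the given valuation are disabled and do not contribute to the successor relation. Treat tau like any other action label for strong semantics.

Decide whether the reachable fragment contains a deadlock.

Reachable = {0,1,2,3,6,7}
  0: tau→2  tau→3  [2 exit(s)]
  1: ∅  [deadlock]
  2: tau→2  tau→3  [2 exit(s)]
  3: b→6  tau→1  [2 exit(s)]
  6: a→6  b→2  c→7  [3 exit(s)]
  7: ∅  [deadlock]
Path to 1: tau·tau

Answer: DEADLOCK at state 1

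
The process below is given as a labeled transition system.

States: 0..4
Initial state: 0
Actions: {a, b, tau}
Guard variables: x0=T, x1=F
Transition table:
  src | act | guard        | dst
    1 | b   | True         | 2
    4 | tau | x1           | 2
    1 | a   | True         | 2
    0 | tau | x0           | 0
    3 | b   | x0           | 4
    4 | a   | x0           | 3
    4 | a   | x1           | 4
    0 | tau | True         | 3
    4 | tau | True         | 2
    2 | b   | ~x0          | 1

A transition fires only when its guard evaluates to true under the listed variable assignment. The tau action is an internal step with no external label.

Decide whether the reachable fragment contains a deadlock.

Reachable = {0,2,3,4}
  0: tau→0  tau→3  [2 exit(s)]
  2: ∅  [deadlock]
  3: b→4  [1 exit(s)]
  4: a→3  tau→2  [2 exit(s)]
witness 2: tau·b·tau

Answer: DEADLOCK at state 2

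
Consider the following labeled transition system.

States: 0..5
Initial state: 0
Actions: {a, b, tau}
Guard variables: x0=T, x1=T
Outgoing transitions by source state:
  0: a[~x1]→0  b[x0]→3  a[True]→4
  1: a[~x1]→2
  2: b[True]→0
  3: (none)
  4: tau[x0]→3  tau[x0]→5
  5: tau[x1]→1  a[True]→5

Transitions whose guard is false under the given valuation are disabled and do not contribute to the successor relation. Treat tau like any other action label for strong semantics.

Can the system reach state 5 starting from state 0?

Guard filter leaves 7 enabled edge(s).
L0 = {0}
L1 = {3,4}  total {0,3,4}
L2 = {5}  total {0,3,4,5}
L3 = {1}  total {0,1,3,4,5}
Reachable = {0,1,3,4,5}
trace reaching 5: a·tau

Answer: REACHABLE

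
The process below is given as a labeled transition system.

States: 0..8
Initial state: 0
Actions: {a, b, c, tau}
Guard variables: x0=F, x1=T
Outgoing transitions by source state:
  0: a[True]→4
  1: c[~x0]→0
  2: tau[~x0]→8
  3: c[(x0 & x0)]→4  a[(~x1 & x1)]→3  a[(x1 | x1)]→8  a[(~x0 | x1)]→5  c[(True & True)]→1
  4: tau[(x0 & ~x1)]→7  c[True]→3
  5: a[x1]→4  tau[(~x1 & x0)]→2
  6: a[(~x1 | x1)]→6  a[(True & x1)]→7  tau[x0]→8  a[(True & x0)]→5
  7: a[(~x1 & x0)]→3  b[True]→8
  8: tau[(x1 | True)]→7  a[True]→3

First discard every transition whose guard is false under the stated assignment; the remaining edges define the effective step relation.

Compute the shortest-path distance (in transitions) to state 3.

Answer: 2

Analysis:
Breadth-first toward 3:
  depth 0: {0}
  depth 1: {4}
  depth 2: {3}
3 enters at depth 2; path a·c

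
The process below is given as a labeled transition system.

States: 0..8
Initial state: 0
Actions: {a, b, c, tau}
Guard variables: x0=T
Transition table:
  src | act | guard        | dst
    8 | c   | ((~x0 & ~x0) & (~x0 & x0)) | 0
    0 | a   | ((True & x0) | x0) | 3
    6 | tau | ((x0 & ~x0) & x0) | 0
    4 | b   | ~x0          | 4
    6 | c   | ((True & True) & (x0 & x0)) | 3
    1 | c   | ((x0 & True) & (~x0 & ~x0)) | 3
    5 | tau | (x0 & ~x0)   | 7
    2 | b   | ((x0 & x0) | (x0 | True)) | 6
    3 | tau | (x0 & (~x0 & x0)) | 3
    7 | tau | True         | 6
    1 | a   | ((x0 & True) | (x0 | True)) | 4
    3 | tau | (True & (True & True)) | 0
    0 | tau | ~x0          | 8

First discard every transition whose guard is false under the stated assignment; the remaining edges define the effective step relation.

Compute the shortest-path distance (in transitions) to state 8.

Answer: UNREACHABLE

Working:
BFS to 8:
  depth 0: {0}
  depth 1: {3}
8 never appears.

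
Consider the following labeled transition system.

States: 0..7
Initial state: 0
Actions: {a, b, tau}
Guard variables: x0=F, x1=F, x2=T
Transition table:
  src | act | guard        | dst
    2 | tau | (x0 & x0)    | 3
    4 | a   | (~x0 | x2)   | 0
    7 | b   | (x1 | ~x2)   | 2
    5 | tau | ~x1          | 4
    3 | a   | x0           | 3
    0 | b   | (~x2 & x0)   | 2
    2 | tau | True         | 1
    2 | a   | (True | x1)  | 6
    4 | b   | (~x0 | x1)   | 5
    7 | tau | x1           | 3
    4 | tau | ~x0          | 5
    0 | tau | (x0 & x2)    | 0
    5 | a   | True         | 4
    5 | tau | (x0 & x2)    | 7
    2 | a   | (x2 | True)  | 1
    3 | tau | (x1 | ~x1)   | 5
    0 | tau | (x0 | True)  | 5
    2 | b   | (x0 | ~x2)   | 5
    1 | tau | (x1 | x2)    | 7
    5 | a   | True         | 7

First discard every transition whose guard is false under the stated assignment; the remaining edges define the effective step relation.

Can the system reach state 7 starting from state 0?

After dropping false guards: 12 live edges.
Layer 0: {0}
Layer 1: {5}  now seen {0,5}
Layer 2: {4,7}  now seen {0,4,5,7}
Reach set: {0,4,5,7}
witness 7: tau·a

Answer: REACHABLE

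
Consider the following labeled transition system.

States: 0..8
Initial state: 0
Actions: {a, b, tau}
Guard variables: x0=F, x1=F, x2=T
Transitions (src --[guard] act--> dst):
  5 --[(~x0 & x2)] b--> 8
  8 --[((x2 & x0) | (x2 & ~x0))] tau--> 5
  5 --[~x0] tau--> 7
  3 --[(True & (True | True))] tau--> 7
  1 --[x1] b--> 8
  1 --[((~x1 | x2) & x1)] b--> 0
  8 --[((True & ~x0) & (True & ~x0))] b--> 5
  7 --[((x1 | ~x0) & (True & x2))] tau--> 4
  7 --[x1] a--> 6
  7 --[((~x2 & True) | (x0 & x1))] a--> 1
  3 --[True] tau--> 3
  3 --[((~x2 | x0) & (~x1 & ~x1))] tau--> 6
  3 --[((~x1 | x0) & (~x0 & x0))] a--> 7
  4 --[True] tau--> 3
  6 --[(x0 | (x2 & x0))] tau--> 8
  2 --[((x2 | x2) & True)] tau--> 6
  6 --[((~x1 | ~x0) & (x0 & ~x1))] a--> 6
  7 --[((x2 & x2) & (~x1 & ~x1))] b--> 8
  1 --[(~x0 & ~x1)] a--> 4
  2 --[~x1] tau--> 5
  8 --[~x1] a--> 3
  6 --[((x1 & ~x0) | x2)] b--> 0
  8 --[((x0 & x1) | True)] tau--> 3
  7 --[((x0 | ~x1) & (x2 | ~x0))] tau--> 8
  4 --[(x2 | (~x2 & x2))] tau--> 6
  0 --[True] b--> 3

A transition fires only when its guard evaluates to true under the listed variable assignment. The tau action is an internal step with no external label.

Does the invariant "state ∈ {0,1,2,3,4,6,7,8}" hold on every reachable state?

Inv-set: {0,1,2,3,4,6,7,8}
Reachable = {0,3,4,5,6,7,8}
  0: ok
  3: ok
  4: ok
  5: outside
  6: ok
  7: ok
  8: ok
counterexample path to 5: b·tau·tau·tau

Answer: INVARIANT VIOLATED at state 5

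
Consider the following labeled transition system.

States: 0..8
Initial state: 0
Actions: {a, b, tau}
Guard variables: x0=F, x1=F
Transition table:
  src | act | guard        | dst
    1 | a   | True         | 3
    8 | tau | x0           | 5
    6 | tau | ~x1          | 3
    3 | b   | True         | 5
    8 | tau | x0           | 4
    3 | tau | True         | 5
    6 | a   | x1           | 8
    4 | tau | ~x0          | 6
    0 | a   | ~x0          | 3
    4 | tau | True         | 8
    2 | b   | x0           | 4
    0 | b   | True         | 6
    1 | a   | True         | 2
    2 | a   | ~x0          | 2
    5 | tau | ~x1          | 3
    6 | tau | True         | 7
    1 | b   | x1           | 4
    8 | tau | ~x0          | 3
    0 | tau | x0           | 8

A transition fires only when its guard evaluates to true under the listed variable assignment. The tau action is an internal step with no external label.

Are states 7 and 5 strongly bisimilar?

Compute ~ classes (split until stable):
  P[0] = {{0,1,2,3,4,5,6,7,8}}
  P[1] = {{0},{1,2},{3},{4,5,6,8},{7}}
  P[2] = {{0},{1},{2},{3},{4},{5,8},{6},{7}}
8 equivalence class(es) (converged in 3)
[7]={7}  [5]={5,8}

Answer: NOT BISIMILAR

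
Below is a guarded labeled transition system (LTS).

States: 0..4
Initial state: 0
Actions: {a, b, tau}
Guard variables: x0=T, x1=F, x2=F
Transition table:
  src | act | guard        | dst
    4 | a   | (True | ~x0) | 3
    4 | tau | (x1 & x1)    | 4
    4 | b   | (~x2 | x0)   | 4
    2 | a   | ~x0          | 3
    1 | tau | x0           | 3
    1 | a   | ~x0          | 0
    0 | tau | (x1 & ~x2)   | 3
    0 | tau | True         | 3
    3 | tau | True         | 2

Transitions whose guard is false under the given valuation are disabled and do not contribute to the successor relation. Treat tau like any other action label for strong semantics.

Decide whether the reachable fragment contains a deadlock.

Answer: DEADLOCK at state 2

Analysis:
Reachable = {0,2,3}
  0: tau→3  [1 out]
  2: ∅  [STUCK]
  3: tau→2  [1 out]
trace reaching 2: tau·tau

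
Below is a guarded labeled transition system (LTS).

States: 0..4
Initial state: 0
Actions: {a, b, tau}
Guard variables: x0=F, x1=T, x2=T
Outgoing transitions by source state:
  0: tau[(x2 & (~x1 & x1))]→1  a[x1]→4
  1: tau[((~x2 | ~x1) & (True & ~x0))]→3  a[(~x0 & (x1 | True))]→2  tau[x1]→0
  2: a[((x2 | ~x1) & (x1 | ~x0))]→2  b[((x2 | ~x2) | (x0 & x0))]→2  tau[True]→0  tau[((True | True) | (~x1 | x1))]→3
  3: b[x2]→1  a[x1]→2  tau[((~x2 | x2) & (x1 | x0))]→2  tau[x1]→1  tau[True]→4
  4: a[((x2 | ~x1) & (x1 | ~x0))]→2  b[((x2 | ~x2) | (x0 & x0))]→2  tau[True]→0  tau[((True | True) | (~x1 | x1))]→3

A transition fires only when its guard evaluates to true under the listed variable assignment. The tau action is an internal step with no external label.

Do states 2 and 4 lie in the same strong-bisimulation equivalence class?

Compute ~ classes (split until stable):
  round 0: {{0,1,2,3,4}}
  round 1: {{0},{1},{2,3,4}}
  round 2: {{0},{1},{2,4},{3}}
Fixed point at round 3; 4 class(es).
2∈{2,4}, 4∈{2,4}

Answer: BISIMILAR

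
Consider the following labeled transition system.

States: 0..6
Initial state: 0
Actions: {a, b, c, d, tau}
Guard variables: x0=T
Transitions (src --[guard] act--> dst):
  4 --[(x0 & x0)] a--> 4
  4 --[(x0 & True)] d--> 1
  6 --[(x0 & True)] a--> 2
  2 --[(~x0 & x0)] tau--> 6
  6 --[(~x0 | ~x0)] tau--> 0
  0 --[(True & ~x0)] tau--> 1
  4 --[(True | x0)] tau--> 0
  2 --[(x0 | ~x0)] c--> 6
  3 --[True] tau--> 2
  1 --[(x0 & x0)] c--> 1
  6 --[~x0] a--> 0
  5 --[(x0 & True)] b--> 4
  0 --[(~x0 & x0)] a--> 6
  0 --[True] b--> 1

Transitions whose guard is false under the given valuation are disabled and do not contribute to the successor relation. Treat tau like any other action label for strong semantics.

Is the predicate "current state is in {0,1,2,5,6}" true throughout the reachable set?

Safe = {0,1,2,5,6}
Reachable = {0,1}
  0: ok
  1: ok

Answer: INVARIANT HOLDS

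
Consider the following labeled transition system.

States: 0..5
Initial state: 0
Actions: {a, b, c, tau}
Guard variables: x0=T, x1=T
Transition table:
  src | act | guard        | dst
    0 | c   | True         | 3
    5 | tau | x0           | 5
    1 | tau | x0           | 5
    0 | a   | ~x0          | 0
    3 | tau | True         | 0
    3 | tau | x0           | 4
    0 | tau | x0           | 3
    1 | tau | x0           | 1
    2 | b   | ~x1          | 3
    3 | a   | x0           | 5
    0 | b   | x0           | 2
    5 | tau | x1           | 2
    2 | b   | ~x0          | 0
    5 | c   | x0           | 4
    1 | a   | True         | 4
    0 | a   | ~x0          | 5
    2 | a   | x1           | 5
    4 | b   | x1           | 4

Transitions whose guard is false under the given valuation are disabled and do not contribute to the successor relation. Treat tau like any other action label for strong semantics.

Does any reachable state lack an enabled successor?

Answer: DEADLOCK-FREE

Trace:
Reach set: {0,2,3,4,5}
  0: b→2  c→3  tau→3  [3 exit(s)]
  2: a→5  [1 exit(s)]
  3: a→5  tau→0  tau→4  [3 exit(s)]
  4: b→4  [1 exit(s)]
  5: c→4  tau→2  tau→5  [3 exit(s)]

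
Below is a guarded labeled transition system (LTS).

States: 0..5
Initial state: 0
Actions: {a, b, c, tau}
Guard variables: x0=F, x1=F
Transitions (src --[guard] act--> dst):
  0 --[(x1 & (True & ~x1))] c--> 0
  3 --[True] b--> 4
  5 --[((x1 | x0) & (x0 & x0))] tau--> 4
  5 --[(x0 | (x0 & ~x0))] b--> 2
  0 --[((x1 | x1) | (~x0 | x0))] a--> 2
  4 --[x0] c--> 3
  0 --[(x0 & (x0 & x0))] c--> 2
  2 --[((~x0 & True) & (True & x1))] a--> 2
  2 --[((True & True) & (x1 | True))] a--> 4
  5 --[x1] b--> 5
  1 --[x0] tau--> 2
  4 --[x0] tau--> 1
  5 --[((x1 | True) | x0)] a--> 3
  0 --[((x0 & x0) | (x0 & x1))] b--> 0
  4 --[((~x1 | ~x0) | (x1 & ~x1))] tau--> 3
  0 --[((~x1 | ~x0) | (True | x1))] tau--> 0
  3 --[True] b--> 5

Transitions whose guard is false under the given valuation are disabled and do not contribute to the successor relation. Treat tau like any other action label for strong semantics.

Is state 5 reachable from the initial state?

Answer: REACHABLE

Analysis:
After dropping false guards: 7 live edges.
L0 = {0}
L1 = {2}  cumulative {0,2}
L2 = {4}  cumulative {0,2,4}
L3 = {3}  cumulative {0,2,3,4}
L4 = {5}  cumulative {0,2,3,4,5}
R = {0,2,3,4,5}
witness 5: a·a·tau·b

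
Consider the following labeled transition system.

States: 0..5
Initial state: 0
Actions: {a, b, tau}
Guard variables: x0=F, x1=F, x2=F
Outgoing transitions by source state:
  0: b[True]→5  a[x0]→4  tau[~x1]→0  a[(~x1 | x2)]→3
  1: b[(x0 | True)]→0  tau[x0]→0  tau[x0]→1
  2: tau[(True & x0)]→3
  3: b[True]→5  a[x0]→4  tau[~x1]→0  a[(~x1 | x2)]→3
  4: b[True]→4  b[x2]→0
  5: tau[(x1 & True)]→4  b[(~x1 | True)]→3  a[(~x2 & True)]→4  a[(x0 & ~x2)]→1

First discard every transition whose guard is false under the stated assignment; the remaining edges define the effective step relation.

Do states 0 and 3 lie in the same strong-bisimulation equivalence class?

Bisimulation quotient by refinement:
  round 0: {{0,1,2,3,4,5}}
  round 1: {{0,3},{1,4},{2},{5}}
  round 2: {{0,3},{1},{2},{4},{5}}
Fixed point at round 3; 5 class(es).
[0]={0,3}  [3]={0,3}

Answer: BISIMILAR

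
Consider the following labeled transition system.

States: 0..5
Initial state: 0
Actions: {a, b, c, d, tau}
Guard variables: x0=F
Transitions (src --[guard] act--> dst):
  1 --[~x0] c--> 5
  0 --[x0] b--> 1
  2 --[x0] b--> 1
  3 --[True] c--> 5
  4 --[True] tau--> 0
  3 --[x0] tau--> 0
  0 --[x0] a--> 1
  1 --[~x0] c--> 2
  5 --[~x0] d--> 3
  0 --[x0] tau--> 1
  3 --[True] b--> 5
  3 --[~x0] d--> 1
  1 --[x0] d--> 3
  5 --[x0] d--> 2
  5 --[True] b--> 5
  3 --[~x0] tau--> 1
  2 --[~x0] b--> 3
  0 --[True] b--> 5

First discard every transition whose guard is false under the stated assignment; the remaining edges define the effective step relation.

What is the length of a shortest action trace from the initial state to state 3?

Breadth-first toward 3:
  L0 = {0}
  L1 = {5}
  L2 = {3}
3 enters at depth 2; path b·d

Answer: 2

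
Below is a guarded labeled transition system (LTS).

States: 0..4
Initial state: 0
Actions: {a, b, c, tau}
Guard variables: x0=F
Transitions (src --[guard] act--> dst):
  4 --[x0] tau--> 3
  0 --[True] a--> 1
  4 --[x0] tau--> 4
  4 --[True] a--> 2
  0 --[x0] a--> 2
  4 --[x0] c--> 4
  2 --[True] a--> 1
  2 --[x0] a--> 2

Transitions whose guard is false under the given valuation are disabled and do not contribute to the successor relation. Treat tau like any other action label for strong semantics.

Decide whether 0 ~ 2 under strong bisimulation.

Compute ~ classes (split until stable):
  P[0] = {{0,1,2,3,4}}
  P[1] = {{0,2,4},{1,3}}
  P[2] = {{0,2},{1,3},{4}}
3 equivalence class(es) (converged in 3)
[0]={0,2}  [2]={0,2}

Answer: BISIMILAR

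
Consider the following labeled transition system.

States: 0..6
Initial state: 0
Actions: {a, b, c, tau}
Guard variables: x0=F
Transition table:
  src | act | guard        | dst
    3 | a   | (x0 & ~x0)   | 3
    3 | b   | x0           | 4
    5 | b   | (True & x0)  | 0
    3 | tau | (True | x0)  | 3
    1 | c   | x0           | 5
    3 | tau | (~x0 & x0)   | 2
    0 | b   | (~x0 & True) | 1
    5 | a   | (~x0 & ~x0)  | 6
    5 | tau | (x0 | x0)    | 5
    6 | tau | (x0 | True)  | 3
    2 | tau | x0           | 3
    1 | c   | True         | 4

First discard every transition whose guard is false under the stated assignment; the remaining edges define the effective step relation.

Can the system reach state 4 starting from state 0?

Answer: REACHABLE

Analysis:
After dropping false guards: 5 live edges.
Layer 0: {0}
Layer 1: {1}  cumulative {0,1}
Layer 2: {4}  cumulative {0,1,4}
Reach set: {0,1,4}
trace reaching 4: b·c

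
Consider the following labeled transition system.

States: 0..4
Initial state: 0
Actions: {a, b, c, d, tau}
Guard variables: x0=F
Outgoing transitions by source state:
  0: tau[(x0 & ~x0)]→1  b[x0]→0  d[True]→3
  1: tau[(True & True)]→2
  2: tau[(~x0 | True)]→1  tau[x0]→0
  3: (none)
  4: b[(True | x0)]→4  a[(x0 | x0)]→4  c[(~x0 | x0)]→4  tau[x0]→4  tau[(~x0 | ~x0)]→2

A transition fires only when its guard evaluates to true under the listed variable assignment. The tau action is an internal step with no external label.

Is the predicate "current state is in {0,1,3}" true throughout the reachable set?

Inv-set: {0,1,3}
Reach set: {0,3}
  0: ✓
  3: ✓

Answer: INVARIANT HOLDS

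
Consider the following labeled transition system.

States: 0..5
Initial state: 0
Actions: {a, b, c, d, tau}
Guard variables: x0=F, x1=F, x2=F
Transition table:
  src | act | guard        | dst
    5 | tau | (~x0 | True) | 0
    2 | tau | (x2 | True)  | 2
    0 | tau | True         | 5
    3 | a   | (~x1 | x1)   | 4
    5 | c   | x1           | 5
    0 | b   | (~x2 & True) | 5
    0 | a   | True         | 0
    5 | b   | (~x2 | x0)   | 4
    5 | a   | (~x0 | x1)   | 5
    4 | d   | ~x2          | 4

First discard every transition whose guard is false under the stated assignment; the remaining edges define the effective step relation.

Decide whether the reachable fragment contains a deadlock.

Answer: DEADLOCK-FREE

Working:
Reachable = {0,4,5}
  0: a→0  b→5  tau→5  [deg 3]
  4: d→4  [deg 1]
  5: a→5  b→4  tau→0  [deg 3]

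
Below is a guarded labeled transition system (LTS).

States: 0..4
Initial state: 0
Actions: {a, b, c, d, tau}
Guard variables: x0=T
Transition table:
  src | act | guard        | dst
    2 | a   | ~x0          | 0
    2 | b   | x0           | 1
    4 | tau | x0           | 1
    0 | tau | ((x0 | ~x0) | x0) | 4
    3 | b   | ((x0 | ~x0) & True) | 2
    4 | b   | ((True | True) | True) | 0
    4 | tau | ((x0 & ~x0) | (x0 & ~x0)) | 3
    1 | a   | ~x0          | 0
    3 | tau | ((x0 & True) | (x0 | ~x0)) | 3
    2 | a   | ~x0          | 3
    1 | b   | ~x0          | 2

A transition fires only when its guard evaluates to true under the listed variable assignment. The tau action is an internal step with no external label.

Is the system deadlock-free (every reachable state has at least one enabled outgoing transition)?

Answer: DEADLOCK at state 1

Working:
R = {0,1,4}
  0: tau→4  [deg 1]
  1: ∅  [deadlock]
  4: b→0  tau→1  [deg 2]
trace reaching 1: tau·tau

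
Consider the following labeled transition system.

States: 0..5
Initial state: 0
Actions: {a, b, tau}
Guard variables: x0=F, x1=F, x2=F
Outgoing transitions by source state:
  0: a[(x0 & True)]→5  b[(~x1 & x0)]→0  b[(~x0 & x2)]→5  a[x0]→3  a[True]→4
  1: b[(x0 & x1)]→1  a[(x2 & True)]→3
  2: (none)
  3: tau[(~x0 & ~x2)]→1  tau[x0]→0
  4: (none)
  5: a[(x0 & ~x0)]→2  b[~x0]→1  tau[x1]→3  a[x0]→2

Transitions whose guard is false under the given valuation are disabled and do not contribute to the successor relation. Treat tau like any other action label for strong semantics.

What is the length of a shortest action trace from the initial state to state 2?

Layered search for 2:
  depth 0: {0}
  depth 1: {4}
2 never appears.

Answer: UNREACHABLE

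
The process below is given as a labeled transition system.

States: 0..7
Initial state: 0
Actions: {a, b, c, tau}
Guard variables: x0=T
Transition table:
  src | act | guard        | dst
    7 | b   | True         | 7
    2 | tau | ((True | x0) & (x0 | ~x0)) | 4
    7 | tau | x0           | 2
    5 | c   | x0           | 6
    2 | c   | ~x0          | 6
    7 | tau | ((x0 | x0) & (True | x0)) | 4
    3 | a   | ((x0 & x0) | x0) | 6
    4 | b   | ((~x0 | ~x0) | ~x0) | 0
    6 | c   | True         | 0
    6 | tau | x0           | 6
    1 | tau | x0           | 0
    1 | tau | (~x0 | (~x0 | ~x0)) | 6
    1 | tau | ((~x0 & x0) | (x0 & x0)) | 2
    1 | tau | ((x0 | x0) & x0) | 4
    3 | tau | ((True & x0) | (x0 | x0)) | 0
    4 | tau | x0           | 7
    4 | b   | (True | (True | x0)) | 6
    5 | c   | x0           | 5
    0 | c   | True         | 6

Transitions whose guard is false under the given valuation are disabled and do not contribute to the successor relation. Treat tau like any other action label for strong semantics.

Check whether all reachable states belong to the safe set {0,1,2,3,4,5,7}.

Answer: INVARIANT VIOLATED at state 6

Trace:
Allowed set {0,1,2,3,4,5,7}
R = {0,6}
  0: ok
  6: VIOLATES
reach 6 via c — violates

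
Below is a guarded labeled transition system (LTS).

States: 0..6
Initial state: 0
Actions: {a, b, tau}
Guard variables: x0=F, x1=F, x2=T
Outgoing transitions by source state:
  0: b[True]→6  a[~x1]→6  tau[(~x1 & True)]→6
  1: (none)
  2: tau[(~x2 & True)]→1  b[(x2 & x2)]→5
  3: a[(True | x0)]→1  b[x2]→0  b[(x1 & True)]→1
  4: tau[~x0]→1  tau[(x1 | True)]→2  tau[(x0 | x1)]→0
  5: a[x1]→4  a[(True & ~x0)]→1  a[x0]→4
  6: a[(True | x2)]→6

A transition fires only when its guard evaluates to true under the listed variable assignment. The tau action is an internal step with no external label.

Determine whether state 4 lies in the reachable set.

After dropping false guards: 10 live edges.
Layer 0: {0}
Layer 1: {6}  now seen {0,6}
R = {0,6}

Answer: UNREACHABLE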